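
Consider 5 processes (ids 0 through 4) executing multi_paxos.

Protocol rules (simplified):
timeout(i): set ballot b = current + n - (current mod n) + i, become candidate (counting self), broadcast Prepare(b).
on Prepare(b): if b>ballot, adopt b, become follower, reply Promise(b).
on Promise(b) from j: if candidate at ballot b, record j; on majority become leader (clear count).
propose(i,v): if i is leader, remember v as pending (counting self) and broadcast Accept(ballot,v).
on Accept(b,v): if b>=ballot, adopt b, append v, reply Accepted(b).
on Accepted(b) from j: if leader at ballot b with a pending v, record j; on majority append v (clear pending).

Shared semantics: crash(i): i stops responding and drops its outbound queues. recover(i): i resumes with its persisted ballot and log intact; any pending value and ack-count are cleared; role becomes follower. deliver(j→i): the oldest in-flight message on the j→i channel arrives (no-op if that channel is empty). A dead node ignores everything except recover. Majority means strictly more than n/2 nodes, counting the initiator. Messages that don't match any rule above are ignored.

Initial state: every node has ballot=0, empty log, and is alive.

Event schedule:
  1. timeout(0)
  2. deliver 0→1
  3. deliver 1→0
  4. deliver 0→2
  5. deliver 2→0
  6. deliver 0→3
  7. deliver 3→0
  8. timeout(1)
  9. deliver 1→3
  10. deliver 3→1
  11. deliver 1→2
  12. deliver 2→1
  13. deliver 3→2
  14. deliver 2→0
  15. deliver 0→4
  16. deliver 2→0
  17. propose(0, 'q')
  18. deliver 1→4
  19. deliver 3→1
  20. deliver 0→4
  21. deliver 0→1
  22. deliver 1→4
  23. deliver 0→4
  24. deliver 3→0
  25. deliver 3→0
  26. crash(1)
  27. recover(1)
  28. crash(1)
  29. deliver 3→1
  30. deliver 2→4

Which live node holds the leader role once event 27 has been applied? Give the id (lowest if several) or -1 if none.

0

1. timeout(0):  <0:cand b5 ->
2. deliver 0→1:  <1:foll b5 ->
3. deliver 1→0:  nop
4. deliver 0→2:  <2:foll b5 ->
5. deliver 2→0:  <0:lead b5 ->
6. deliver 0→3:  <3:foll b5 ->
7. deliver 3→0:  nop
8. timeout(1):  <1:cand b11 ->
9. deliver 1→3:  <3:foll b11 ->
10. deliver 3→1:  nop
11. deliver 1→2:  <2:foll b11 ->
12. deliver 2→1:  <1:lead b11 ->
13. deliver 3→2:  nop
14. deliver 2→0:  nop
15. deliver 0→4:  <4:foll b5 ->
16. deliver 2→0:  nop
17. propose(0,'q'):  nop
18. deliver 1→4:  <4:foll b11 ->
19. deliver 3→1:  nop
20. deliver 0→4:  nop
21. deliver 0→1:  nop
22. deliver 1→4:  nop
23. deliver 0→4:  nop
24. deliver 3→0:  nop
25. deliver 3→0:  nop
26. crash(1):  <1:✗lead b11 ->
27. recover(1):  <1:foll b11 ->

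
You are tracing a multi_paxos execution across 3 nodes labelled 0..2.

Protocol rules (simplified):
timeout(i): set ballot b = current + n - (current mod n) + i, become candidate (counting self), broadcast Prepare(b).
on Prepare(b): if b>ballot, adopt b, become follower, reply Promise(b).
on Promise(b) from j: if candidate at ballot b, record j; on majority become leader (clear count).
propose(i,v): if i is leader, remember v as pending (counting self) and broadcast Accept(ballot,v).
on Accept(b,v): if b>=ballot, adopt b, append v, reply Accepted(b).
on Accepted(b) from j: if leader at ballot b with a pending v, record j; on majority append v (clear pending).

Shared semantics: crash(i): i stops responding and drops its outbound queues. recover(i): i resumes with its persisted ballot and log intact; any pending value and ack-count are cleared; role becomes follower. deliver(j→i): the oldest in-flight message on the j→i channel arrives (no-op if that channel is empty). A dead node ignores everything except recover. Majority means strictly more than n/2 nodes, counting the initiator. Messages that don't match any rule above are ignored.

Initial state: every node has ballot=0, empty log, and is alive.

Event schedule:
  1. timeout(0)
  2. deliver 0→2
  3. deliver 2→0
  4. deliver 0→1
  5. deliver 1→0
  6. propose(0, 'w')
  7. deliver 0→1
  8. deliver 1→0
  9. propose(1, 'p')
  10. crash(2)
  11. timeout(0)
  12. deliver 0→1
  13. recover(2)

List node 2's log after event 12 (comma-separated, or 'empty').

[1] timeout(0) → N0(cand b3 [-])
[2] deliver 0→2 → N2(foll b3 [-])
[3] deliver 2→0 → N0(lead b3 [-])
[4] deliver 0→1 → N1(foll b3 [-])
[5] deliver 1→0 → ∅
[6] propose(0,'w') → ∅
[7] deliver 0→1 → N1(foll b3 [w])
[8] deliver 1→0 → N0(lead b3 [w])
[9] propose(1,'p') → ∅
[10] crash(2) → N2(✗foll b3 [-])
[11] timeout(0) → N0(cand b6 [w])
[12] deliver 0→1 → N1(foll b6 [w])

empty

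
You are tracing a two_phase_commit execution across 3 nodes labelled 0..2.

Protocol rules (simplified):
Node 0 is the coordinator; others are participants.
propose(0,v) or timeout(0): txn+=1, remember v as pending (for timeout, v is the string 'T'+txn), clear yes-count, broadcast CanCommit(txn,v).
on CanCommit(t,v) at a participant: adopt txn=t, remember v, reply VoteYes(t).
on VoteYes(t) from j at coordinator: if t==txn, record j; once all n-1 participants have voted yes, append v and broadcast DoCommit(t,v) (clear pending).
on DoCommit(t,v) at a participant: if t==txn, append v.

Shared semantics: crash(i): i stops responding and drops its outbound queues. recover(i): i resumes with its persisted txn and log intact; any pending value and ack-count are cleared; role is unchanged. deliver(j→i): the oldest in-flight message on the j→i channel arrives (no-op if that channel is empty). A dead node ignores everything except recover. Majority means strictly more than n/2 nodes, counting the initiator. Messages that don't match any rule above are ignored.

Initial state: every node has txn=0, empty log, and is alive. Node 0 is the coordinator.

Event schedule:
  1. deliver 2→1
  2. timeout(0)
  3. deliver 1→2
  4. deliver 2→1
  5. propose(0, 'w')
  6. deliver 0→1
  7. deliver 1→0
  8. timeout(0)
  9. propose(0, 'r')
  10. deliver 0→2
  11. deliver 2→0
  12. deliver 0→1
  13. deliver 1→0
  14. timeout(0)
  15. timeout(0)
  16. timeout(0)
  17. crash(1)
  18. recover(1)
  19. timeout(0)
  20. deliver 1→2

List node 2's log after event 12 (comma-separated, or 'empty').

1. deliver 2→1:  nop
2. timeout(0):  <0:coor t1 ->
3. deliver 1→2:  nop
4. deliver 2→1:  nop
5. propose(0,'w'):  <0:coor t2 ->
6. deliver 0→1:  <1:part t1 ->
7. deliver 1→0:  nop
8. timeout(0):  <0:coor t3 ->
9. propose(0,'r'):  <0:coor t4 ->
10. deliver 0→2:  <2:part t1 ->
11. deliver 2→0:  nop
12. deliver 0→1:  <1:part t2 ->

empty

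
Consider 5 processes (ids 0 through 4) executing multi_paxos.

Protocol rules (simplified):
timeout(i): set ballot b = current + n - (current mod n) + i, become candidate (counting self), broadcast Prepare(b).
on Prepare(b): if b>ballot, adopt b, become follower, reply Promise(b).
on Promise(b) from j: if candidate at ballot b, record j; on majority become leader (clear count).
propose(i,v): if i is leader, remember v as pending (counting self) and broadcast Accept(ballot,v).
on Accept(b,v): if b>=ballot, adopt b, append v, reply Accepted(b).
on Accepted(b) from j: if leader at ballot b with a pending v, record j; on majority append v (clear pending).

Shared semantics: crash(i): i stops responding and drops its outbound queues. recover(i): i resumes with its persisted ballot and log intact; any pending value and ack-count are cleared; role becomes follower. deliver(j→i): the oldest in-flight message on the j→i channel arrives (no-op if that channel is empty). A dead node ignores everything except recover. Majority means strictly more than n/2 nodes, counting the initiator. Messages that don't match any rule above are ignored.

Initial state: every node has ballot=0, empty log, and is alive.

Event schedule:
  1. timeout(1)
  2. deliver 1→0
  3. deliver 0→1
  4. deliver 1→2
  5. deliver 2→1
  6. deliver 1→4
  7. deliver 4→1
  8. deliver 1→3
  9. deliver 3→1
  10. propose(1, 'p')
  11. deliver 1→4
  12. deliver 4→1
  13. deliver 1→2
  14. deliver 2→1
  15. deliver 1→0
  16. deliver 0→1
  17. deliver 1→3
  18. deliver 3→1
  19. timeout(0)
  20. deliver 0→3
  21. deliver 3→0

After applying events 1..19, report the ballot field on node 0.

10

1. timeout(1):  <1:cand b6 ->
2. deliver 1→0:  <0:foll b6 ->
3. deliver 0→1:  nop
4. deliver 1→2:  <2:foll b6 ->
5. deliver 2→1:  <1:lead b6 ->
6. deliver 1→4:  <4:foll b6 ->
7. deliver 4→1:  nop
8. deliver 1→3:  <3:foll b6 ->
9. deliver 3→1:  nop
10. propose(1,'p'):  nop
11. deliver 1→4:  <4:foll b6 p>
12. deliver 4→1:  nop
13. deliver 1→2:  <2:foll b6 p>
14. deliver 2→1:  <1:lead b6 p>
15. deliver 1→0:  <0:foll b6 p>
16. deliver 0→1:  nop
17. deliver 1→3:  <3:foll b6 p>
18. deliver 3→1:  nop
19. timeout(0):  <0:cand b10 p>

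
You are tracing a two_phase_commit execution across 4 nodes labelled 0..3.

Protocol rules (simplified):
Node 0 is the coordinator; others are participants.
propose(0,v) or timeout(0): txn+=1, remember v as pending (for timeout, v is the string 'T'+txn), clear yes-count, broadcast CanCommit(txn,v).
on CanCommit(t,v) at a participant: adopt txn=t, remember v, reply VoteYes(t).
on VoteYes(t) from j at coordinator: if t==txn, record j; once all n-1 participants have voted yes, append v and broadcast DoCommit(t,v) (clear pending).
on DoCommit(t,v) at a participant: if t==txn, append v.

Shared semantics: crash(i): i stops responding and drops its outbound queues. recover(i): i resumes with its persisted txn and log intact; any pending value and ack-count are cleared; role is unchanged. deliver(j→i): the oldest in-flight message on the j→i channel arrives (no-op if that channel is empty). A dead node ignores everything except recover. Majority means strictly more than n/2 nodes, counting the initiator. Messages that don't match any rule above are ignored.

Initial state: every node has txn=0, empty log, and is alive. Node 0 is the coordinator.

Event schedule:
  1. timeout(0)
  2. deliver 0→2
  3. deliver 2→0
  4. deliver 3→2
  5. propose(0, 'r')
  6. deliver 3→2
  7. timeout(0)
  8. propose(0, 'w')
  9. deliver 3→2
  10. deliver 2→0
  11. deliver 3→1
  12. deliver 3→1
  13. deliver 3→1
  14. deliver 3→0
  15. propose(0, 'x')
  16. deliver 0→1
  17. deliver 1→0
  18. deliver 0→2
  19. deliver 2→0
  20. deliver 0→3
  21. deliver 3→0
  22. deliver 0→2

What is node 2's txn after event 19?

step 1 timeout(0): 0={coor,t=1,log=-}
step 2 deliver 0→2: 2={part,t=1,log=-}
step 3 deliver 2→0: —
step 4 deliver 3→2: —
step 5 propose(0,'r'): 0={coor,t=2,log=-}
step 6 deliver 3→2: —
step 7 timeout(0): 0={coor,t=3,log=-}
step 8 propose(0,'w'): 0={coor,t=4,log=-}
step 9 deliver 3→2: —
step 10 deliver 2→0: —
step 11 deliver 3→1: —
step 12 deliver 3→1: —
step 13 deliver 3→1: —
step 14 deliver 3→0: —
step 15 propose(0,'x'): 0={coor,t=5,log=-}
step 16 deliver 0→1: 1={part,t=1,log=-}
step 17 deliver 1→0: —
step 18 deliver 0→2: 2={part,t=2,log=-}
step 19 deliver 2→0: —

2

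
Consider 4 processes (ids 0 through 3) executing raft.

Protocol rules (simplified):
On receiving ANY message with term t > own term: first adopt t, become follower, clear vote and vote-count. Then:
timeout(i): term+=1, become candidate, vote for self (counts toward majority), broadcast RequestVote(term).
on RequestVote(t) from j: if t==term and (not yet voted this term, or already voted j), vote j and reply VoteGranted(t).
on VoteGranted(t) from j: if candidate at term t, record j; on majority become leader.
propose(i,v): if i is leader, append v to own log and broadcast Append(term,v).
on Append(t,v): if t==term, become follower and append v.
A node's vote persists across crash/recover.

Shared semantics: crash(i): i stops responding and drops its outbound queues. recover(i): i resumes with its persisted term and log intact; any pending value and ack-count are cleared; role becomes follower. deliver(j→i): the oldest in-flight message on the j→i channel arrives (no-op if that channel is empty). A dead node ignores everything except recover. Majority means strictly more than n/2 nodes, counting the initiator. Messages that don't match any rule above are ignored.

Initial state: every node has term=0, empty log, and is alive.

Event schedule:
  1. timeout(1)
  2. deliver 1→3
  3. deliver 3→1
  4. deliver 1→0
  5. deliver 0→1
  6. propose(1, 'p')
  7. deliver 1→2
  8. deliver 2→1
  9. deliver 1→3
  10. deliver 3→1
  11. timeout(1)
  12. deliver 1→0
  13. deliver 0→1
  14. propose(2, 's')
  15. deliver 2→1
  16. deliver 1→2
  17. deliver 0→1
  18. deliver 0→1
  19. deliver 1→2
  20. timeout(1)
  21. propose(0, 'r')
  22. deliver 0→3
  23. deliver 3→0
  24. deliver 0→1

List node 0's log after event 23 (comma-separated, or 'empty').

step 1 timeout(1): 1={cand,t=1,log=-}
step 2 deliver 1→3: 3={foll,t=1,log=-}
step 3 deliver 3→1: —
step 4 deliver 1→0: 0={foll,t=1,log=-}
step 5 deliver 0→1: 1={lead,t=1,log=-}
step 6 propose(1,'p'): 1={lead,t=1,log=p}
step 7 deliver 1→2: 2={foll,t=1,log=-}
step 8 deliver 2→1: —
step 9 deliver 1→3: 3={foll,t=1,log=p}
step 10 deliver 3→1: —
step 11 timeout(1): 1={cand,t=2,log=p}
step 12 deliver 1→0: 0={foll,t=1,log=p}
step 13 deliver 0→1: —
step 14 propose(2,'s'): —
step 15 deliver 2→1: —
step 16 deliver 1→2: 2={foll,t=1,log=p}
step 17 deliver 0→1: —
step 18 deliver 0→1: —
step 19 deliver 1→2: 2={foll,t=2,log=p}
step 20 timeout(1): 1={cand,t=3,log=p}
step 21 propose(0,'r'): —
step 22 deliver 0→3: —
step 23 deliver 3→0: —

p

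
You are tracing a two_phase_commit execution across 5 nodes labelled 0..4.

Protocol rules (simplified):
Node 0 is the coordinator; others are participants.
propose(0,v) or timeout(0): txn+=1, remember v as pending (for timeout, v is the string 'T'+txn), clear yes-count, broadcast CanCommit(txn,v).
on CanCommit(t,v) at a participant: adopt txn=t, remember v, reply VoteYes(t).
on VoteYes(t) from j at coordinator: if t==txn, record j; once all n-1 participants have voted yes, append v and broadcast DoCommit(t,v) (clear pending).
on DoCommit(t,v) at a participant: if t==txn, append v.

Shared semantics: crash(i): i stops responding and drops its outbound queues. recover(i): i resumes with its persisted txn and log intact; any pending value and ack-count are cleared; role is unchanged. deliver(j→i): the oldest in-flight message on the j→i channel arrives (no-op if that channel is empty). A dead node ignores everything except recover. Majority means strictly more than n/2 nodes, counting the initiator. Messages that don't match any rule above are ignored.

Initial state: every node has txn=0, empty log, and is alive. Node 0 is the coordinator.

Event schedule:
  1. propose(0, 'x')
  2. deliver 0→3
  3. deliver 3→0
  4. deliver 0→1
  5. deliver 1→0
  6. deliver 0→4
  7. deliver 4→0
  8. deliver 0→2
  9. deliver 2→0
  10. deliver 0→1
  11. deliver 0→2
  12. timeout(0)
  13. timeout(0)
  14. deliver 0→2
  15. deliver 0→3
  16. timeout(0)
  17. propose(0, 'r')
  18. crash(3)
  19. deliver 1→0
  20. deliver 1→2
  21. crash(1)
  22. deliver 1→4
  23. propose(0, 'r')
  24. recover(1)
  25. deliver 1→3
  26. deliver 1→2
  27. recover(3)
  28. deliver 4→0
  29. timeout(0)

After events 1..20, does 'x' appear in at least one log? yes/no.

yes

[1] propose(0,'x') → N0(coor t1 [-])
[2] deliver 0→3 → N3(part t1 [-])
[3] deliver 3→0 → ∅
[4] deliver 0→1 → N1(part t1 [-])
[5] deliver 1→0 → ∅
[6] deliver 0→4 → N4(part t1 [-])
[7] deliver 4→0 → ∅
[8] deliver 0→2 → N2(part t1 [-])
[9] deliver 2→0 → N0(coor t1 [x])
[10] deliver 0→1 → N1(part t1 [x])
[11] deliver 0→2 → N2(part t1 [x])
[12] timeout(0) → N0(coor t2 [x])
[13] timeout(0) → N0(coor t3 [x])
[14] deliver 0→2 → N2(part t2 [x])
[15] deliver 0→3 → N3(part t1 [x])
[16] timeout(0) → N0(coor t4 [x])
[17] propose(0,'r') → N0(coor t5 [x])
[18] crash(3) → N3(✗part t1 [x])
[19] deliver 1→0 → ∅
[20] deliver 1→2 → ∅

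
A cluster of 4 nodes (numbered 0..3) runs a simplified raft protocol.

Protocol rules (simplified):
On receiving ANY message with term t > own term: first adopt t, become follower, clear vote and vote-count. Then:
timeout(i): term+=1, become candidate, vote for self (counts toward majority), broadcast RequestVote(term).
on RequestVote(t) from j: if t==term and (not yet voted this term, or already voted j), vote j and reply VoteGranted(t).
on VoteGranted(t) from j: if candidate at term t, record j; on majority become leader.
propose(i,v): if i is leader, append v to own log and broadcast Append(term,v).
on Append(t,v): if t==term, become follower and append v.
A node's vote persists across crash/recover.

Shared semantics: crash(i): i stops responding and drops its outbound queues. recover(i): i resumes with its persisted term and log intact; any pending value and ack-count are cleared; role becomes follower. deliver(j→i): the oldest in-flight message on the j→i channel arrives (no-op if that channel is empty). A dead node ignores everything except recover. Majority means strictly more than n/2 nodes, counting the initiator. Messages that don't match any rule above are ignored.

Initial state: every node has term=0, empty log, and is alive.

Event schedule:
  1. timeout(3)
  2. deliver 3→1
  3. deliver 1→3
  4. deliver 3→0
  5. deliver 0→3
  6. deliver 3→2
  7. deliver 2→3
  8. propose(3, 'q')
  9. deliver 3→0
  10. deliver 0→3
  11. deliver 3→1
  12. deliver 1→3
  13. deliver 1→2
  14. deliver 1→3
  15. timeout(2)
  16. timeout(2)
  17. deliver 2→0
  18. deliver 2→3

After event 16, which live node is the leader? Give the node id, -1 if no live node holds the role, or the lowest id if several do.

1. timeout(3):  <3:cand t1 ->
2. deliver 3→1:  <1:foll t1 ->
3. deliver 1→3:  nop
4. deliver 3→0:  <0:foll t1 ->
5. deliver 0→3:  <3:lead t1 ->
6. deliver 3→2:  <2:foll t1 ->
7. deliver 2→3:  nop
8. propose(3,'q'):  <3:lead t1 q>
9. deliver 3→0:  <0:foll t1 q>
10. deliver 0→3:  nop
11. deliver 3→1:  <1:foll t1 q>
12. deliver 1→3:  nop
13. deliver 1→2:  nop
14. deliver 1→3:  nop
15. timeout(2):  <2:cand t2 ->
16. timeout(2):  <2:cand t3 ->

3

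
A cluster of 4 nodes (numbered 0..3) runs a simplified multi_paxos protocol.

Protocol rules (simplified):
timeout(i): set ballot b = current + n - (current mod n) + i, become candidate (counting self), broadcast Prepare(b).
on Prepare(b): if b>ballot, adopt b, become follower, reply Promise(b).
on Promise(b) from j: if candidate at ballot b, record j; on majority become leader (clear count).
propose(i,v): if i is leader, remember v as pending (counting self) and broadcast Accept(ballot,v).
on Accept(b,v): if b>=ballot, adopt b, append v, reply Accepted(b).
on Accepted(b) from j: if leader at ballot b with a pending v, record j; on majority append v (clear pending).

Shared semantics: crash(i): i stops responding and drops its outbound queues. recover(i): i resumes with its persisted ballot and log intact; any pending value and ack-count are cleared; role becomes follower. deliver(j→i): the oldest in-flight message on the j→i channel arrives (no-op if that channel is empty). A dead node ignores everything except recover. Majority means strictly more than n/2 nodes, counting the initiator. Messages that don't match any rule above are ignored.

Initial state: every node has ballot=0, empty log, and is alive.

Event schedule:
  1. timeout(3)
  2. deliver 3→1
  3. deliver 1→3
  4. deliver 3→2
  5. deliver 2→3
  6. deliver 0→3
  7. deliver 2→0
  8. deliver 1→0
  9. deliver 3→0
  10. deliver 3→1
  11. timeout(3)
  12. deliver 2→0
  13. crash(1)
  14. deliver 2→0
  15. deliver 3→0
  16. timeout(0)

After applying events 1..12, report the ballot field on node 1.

[1] timeout(3) → N3(cand b7 [-])
[2] deliver 3→1 → N1(foll b7 [-])
[3] deliver 1→3 → ∅
[4] deliver 3→2 → N2(foll b7 [-])
[5] deliver 2→3 → N3(lead b7 [-])
[6] deliver 0→3 → ∅
[7] deliver 2→0 → ∅
[8] deliver 1→0 → ∅
[9] deliver 3→0 → N0(foll b7 [-])
[10] deliver 3→1 → ∅
[11] timeout(3) → N3(cand b11 [-])
[12] deliver 2→0 → ∅

7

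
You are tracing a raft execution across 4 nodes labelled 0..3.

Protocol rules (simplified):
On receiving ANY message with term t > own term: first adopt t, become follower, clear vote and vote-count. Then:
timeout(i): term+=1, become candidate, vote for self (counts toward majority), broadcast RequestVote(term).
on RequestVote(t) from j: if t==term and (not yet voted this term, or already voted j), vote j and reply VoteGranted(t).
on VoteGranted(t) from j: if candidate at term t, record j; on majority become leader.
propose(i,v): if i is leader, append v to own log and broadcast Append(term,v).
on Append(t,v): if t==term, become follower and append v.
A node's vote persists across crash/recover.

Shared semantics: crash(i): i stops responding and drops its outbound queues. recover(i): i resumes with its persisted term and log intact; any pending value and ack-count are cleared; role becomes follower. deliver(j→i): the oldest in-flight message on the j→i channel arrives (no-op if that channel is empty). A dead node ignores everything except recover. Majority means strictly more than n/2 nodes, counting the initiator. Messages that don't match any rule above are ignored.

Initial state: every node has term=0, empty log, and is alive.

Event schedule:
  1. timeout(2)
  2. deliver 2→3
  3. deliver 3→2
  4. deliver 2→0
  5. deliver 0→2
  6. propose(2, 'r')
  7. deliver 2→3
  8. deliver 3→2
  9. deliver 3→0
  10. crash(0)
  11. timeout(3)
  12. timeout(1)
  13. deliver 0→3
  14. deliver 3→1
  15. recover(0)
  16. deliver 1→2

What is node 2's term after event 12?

1

1. timeout(2):  <2:cand t1 ->
2. deliver 2→3:  <3:foll t1 ->
3. deliver 3→2:  nop
4. deliver 2→0:  <0:foll t1 ->
5. deliver 0→2:  <2:lead t1 ->
6. propose(2,'r'):  <2:lead t1 r>
7. deliver 2→3:  <3:foll t1 r>
8. deliver 3→2:  nop
9. deliver 3→0:  nop
10. crash(0):  <0:✗foll t1 ->
11. timeout(3):  <3:cand t2 r>
12. timeout(1):  <1:cand t1 ->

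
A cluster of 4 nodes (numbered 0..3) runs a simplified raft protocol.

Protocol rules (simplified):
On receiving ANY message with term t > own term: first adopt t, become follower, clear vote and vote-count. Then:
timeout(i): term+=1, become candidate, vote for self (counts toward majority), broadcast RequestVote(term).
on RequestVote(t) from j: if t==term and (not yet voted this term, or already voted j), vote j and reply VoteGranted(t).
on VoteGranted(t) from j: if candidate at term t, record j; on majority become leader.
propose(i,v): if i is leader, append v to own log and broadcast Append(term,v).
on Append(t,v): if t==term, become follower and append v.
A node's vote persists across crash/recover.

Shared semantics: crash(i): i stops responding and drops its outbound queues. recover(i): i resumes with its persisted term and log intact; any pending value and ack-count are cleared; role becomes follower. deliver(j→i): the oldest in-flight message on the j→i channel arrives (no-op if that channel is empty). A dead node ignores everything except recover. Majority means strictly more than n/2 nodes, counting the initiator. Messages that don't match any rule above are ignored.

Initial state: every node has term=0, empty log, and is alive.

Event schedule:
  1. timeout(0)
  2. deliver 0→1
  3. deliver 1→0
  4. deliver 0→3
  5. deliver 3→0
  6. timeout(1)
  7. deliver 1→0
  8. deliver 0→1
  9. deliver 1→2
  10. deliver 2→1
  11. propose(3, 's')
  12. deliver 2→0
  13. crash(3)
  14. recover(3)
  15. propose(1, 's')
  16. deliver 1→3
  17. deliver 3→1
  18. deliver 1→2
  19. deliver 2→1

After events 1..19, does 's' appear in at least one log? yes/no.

yes

[1] timeout(0) → N0(cand t1 [-])
[2] deliver 0→1 → N1(foll t1 [-])
[3] deliver 1→0 → ∅
[4] deliver 0→3 → N3(foll t1 [-])
[5] deliver 3→0 → N0(lead t1 [-])
[6] timeout(1) → N1(cand t2 [-])
[7] deliver 1→0 → N0(foll t2 [-])
[8] deliver 0→1 → ∅
[9] deliver 1→2 → N2(foll t2 [-])
[10] deliver 2→1 → N1(lead t2 [-])
[11] propose(3,'s') → ∅
[12] deliver 2→0 → ∅
[13] crash(3) → N3(✗foll t1 [-])
[14] recover(3) → N3(foll t1 [-])
[15] propose(1,'s') → N1(lead t2 [s])
[16] deliver 1→3 → N3(foll t2 [-])
[17] deliver 3→1 → ∅
[18] deliver 1→2 → N2(foll t2 [s])
[19] deliver 2→1 → ∅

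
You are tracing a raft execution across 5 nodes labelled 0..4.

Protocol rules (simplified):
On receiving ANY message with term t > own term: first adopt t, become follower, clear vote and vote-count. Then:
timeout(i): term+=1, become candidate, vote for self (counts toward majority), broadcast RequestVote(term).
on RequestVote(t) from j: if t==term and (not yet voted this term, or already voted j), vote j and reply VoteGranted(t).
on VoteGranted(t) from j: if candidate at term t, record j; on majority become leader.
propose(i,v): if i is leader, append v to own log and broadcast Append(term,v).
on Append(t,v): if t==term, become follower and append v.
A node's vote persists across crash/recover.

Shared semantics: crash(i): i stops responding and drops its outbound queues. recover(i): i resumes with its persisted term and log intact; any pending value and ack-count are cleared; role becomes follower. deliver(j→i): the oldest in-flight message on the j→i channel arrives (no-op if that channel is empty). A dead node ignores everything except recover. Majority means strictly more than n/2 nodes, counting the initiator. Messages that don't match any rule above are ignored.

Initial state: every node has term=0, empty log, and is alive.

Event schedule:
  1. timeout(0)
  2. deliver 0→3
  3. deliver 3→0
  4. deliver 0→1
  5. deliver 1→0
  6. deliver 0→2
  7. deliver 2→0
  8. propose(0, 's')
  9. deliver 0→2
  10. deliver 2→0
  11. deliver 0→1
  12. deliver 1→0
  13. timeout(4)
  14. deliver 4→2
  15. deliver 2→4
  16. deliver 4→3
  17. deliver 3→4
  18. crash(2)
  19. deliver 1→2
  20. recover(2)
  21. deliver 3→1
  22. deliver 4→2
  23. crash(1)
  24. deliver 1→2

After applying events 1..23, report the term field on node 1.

after 1 — timeout(0): n0:cand/t1/[-]
after 2 — deliver 0→3: n3:foll/t1/[-]
after 3 — deliver 3→0: ·
after 4 — deliver 0→1: n1:foll/t1/[-]
after 5 — deliver 1→0: n0:lead/t1/[-]
after 6 — deliver 0→2: n2:foll/t1/[-]
after 7 — deliver 2→0: ·
after 8 — propose(0,'s'): n0:lead/t1/[s]
after 9 — deliver 0→2: n2:foll/t1/[s]
after 10 — deliver 2→0: ·
after 11 — deliver 0→1: n1:foll/t1/[s]
after 12 — deliver 1→0: ·
after 13 — timeout(4): n4:cand/t1/[-]
after 14 — deliver 4→2: ·
after 15 — deliver 2→4: ·
after 16 — deliver 4→3: ·
after 17 — deliver 3→4: ·
after 18 — crash(2): n2:✗foll/t1/[s]
after 19 — deliver 1→2: ·
after 20 — recover(2): n2:foll/t1/[s]
after 21 — deliver 3→1: ·
after 22 — deliver 4→2: ·
after 23 — crash(1): n1:✗foll/t1/[s]

1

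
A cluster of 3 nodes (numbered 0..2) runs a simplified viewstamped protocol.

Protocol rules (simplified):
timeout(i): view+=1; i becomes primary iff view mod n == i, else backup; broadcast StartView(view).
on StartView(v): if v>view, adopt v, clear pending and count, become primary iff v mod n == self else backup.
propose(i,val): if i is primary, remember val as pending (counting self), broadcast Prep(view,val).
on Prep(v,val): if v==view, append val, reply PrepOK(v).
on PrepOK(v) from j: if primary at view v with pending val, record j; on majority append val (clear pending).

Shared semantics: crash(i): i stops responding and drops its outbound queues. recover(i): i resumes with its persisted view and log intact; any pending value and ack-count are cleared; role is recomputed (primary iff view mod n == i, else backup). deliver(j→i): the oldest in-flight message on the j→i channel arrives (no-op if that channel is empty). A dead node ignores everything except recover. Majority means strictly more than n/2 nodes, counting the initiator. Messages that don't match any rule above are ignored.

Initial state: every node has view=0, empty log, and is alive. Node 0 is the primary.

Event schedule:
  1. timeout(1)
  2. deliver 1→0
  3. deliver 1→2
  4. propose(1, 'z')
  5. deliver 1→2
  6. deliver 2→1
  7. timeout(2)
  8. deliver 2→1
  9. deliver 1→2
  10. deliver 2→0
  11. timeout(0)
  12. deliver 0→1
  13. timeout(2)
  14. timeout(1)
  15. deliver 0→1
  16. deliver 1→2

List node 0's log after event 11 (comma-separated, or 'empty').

empty

e1 timeout(1): 1[prim,v=1,-]
e2 deliver 1→0: 0[back,v=1,-]
e3 deliver 1→2: 2[back,v=1,-]
e4 propose(1,'z'): ·
e5 deliver 1→2: 2[back,v=1,z]
e6 deliver 2→1: 1[prim,v=1,z]
e7 timeout(2): 2[prim,v=2,z]
e8 deliver 2→1: 1[back,v=2,z]
e9 deliver 1→2: ·
e10 deliver 2→0: 0[back,v=2,-]
e11 timeout(0): 0[prim,v=3,-]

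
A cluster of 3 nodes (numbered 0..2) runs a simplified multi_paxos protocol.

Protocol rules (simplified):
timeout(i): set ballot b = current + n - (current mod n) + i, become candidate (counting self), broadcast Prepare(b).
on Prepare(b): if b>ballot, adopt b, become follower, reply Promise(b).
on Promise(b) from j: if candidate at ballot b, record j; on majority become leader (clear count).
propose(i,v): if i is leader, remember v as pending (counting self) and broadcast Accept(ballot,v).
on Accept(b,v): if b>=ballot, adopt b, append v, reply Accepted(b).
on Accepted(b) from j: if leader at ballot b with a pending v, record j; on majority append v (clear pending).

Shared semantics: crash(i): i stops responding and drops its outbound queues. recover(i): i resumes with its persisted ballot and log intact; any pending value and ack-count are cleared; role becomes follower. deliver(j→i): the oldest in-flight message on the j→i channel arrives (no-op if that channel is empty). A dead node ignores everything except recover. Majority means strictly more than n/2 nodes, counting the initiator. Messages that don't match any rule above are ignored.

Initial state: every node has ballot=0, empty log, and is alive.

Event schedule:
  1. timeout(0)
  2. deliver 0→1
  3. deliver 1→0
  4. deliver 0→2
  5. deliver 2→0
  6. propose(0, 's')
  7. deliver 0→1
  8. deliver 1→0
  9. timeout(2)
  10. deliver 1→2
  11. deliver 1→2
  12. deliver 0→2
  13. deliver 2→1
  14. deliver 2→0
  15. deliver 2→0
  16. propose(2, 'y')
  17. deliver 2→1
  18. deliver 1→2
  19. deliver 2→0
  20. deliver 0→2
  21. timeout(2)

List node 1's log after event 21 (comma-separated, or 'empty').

e1 timeout(0): 0[cand,b=3,-]
e2 deliver 0→1: 1[foll,b=3,-]
e3 deliver 1→0: 0[lead,b=3,-]
e4 deliver 0→2: 2[foll,b=3,-]
e5 deliver 2→0: ·
e6 propose(0,'s'): ·
e7 deliver 0→1: 1[foll,b=3,s]
e8 deliver 1→0: 0[lead,b=3,s]
e9 timeout(2): 2[cand,b=8,-]
e10 deliver 1→2: ·
e11 deliver 1→2: ·
e12 deliver 0→2: ·
e13 deliver 2→1: 1[foll,b=8,s]
e14 deliver 2→0: 0[foll,b=8,s]
e15 deliver 2→0: ·
e16 propose(2,'y'): ·
e17 deliver 2→1: ·
e18 deliver 1→2: 2[lead,b=8,-]
e19 deliver 2→0: ·
e20 deliver 0→2: ·
e21 timeout(2): 2[cand,b=11,-]

s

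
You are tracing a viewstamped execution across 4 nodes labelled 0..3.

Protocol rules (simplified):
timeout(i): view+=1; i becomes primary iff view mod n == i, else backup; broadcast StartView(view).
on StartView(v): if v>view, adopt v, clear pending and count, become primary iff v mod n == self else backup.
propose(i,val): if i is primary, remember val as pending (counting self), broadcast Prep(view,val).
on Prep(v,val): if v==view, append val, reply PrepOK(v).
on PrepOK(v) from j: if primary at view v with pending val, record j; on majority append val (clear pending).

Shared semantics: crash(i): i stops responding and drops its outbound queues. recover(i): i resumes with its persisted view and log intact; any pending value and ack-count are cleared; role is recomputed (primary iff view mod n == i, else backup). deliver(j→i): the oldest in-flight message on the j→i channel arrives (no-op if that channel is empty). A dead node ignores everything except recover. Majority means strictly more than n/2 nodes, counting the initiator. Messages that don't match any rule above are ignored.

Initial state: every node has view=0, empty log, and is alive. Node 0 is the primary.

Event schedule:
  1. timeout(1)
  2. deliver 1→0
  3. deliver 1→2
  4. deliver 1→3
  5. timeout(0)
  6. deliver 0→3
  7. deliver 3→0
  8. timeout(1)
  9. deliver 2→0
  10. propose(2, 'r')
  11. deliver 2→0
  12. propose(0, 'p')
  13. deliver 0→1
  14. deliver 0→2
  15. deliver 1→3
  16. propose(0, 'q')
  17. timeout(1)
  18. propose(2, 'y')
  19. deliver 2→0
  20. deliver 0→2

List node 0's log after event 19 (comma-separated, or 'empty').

step 1 timeout(1): 1={prim,v=1,log=-}
step 2 deliver 1→0: 0={back,v=1,log=-}
step 3 deliver 1→2: 2={back,v=1,log=-}
step 4 deliver 1→3: 3={back,v=1,log=-}
step 5 timeout(0): 0={back,v=2,log=-}
step 6 deliver 0→3: 3={back,v=2,log=-}
step 7 deliver 3→0: —
step 8 timeout(1): 1={back,v=2,log=-}
step 9 deliver 2→0: —
step 10 propose(2,'r'): —
step 11 deliver 2→0: —
step 12 propose(0,'p'): —
step 13 deliver 0→1: —
step 14 deliver 0→2: 2={prim,v=2,log=-}
step 15 deliver 1→3: —
step 16 propose(0,'q'): —
step 17 timeout(1): 1={back,v=3,log=-}
step 18 propose(2,'y'): —
step 19 deliver 2→0: 0={back,v=2,log=y}

y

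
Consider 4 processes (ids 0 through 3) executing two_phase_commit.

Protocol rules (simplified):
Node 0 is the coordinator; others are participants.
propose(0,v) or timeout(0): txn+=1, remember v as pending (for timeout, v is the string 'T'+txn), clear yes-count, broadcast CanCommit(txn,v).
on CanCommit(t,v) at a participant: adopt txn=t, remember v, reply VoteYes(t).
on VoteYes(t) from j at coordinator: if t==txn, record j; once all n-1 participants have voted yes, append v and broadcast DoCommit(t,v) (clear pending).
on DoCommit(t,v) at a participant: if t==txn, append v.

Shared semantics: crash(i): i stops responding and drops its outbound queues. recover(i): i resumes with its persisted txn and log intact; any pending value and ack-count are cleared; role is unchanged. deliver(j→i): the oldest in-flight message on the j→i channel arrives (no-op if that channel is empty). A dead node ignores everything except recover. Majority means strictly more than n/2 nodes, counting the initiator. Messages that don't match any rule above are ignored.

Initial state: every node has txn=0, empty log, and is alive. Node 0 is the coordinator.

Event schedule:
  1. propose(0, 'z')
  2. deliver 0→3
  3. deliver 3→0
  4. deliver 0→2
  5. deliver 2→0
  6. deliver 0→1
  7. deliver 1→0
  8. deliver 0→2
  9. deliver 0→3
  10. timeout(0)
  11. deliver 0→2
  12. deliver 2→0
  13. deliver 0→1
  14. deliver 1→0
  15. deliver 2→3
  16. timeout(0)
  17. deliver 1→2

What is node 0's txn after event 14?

2

e1 propose(0,'z'): 0[coor,t=1,-]
e2 deliver 0→3: 3[part,t=1,-]
e3 deliver 3→0: ·
e4 deliver 0→2: 2[part,t=1,-]
e5 deliver 2→0: ·
e6 deliver 0→1: 1[part,t=1,-]
e7 deliver 1→0: 0[coor,t=1,z]
e8 deliver 0→2: 2[part,t=1,z]
e9 deliver 0→3: 3[part,t=1,z]
e10 timeout(0): 0[coor,t=2,z]
e11 deliver 0→2: 2[part,t=2,z]
e12 deliver 2→0: ·
e13 deliver 0→1: 1[part,t=1,z]
e14 deliver 1→0: ·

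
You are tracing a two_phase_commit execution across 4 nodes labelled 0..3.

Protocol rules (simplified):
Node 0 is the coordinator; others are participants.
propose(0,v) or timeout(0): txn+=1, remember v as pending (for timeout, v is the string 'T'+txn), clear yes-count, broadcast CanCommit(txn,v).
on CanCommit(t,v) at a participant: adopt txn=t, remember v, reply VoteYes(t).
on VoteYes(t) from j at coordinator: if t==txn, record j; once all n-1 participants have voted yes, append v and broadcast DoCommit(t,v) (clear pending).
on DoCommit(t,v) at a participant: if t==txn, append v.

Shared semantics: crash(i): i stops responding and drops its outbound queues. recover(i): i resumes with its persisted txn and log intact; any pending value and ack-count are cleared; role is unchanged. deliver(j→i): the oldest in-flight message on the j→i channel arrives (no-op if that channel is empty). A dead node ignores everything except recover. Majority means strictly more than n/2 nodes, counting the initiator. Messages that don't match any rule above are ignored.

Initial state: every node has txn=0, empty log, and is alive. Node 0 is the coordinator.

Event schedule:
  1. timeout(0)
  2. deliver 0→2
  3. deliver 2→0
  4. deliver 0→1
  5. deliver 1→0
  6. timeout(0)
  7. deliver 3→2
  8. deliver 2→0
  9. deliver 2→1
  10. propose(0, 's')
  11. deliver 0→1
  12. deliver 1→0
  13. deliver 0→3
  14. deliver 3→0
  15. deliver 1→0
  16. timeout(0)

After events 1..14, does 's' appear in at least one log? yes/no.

[1] timeout(0) → N0(coor t1 [-])
[2] deliver 0→2 → N2(part t1 [-])
[3] deliver 2→0 → ∅
[4] deliver 0→1 → N1(part t1 [-])
[5] deliver 1→0 → ∅
[6] timeout(0) → N0(coor t2 [-])
[7] deliver 3→2 → ∅
[8] deliver 2→0 → ∅
[9] deliver 2→1 → ∅
[10] propose(0,'s') → N0(coor t3 [-])
[11] deliver 0→1 → N1(part t2 [-])
[12] deliver 1→0 → ∅
[13] deliver 0→3 → N3(part t1 [-])
[14] deliver 3→0 → ∅

no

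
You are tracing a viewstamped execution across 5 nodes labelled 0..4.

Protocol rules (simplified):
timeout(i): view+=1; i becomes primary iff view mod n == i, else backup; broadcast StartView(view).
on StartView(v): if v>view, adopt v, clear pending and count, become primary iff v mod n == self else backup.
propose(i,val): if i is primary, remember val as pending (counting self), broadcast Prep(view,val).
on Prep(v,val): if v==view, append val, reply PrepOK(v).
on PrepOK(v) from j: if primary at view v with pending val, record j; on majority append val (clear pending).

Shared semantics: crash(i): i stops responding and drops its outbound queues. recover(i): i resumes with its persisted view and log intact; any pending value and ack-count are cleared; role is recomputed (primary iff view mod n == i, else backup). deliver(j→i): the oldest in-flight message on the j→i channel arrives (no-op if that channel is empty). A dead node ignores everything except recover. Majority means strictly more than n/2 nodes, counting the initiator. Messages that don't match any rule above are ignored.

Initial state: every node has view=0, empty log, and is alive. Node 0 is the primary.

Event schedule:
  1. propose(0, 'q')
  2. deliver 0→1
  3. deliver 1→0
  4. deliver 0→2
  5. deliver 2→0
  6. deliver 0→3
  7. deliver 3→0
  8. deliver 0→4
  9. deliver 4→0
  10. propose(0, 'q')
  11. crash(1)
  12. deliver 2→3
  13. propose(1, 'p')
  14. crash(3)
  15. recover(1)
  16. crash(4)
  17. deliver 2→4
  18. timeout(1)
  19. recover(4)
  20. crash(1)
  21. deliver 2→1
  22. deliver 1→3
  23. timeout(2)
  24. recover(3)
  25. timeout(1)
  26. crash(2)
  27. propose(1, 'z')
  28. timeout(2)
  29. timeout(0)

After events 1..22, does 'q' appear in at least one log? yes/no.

[1] propose(0,'q') → ∅
[2] deliver 0→1 → N1(back v0 [q])
[3] deliver 1→0 → ∅
[4] deliver 0→2 → N2(back v0 [q])
[5] deliver 2→0 → N0(prim v0 [q])
[6] deliver 0→3 → N3(back v0 [q])
[7] deliver 3→0 → ∅
[8] deliver 0→4 → N4(back v0 [q])
[9] deliver 4→0 → ∅
[10] propose(0,'q') → ∅
[11] crash(1) → N1(✗back v0 [q])
[12] deliver 2→3 → ∅
[13] propose(1,'p') → ∅
[14] crash(3) → N3(✗back v0 [q])
[15] recover(1) → N1(back v0 [q])
[16] crash(4) → N4(✗back v0 [q])
[17] deliver 2→4 → ∅
[18] timeout(1) → N1(prim v1 [q])
[19] recover(4) → N4(back v0 [q])
[20] crash(1) → N1(✗prim v1 [q])
[21] deliver 2→1 → ∅
[22] deliver 1→3 → ∅

yes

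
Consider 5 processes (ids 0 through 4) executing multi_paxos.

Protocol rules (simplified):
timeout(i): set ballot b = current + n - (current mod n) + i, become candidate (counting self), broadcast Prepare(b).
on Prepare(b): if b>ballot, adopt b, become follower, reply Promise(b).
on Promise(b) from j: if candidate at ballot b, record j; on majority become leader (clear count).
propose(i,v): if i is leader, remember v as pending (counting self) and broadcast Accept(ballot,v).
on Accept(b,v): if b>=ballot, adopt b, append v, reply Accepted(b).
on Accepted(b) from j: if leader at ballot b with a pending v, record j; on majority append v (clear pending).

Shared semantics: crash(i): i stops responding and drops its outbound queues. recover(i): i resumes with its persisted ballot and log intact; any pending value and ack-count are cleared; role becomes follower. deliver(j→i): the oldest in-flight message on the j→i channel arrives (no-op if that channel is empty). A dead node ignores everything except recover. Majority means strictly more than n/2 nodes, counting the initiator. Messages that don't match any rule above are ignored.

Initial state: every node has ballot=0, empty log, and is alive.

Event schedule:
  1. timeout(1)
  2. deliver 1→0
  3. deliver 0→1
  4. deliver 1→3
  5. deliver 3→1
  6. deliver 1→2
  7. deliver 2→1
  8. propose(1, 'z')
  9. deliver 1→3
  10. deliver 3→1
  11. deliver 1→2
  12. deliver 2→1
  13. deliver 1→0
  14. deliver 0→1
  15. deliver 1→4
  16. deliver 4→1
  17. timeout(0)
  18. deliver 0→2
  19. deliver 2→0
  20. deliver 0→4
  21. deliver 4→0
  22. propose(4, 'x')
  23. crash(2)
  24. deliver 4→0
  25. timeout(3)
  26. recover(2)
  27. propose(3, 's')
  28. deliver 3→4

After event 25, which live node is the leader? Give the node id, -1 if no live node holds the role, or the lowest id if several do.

step 1 timeout(1): 1={cand,b=6,log=-}
step 2 deliver 1→0: 0={foll,b=6,log=-}
step 3 deliver 0→1: —
step 4 deliver 1→3: 3={foll,b=6,log=-}
step 5 deliver 3→1: 1={lead,b=6,log=-}
step 6 deliver 1→2: 2={foll,b=6,log=-}
step 7 deliver 2→1: —
step 8 propose(1,'z'): —
step 9 deliver 1→3: 3={foll,b=6,log=z}
step 10 deliver 3→1: —
step 11 deliver 1→2: 2={foll,b=6,log=z}
step 12 deliver 2→1: 1={lead,b=6,log=z}
step 13 deliver 1→0: 0={foll,b=6,log=z}
step 14 deliver 0→1: —
step 15 deliver 1→4: 4={foll,b=6,log=-}
step 16 deliver 4→1: —
step 17 timeout(0): 0={cand,b=10,log=z}
step 18 deliver 0→2: 2={foll,b=10,log=z}
step 19 deliver 2→0: —
step 20 deliver 0→4: 4={foll,b=10,log=-}
step 21 deliver 4→0: 0={lead,b=10,log=z}
step 22 propose(4,'x'): —
step 23 crash(2): 2={✗foll,b=10,log=z}
step 24 deliver 4→0: —
step 25 timeout(3): 3={cand,b=13,log=z}

0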